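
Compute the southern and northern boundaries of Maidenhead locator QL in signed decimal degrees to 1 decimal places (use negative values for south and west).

Field Q=16, L=11: +16·20° lon, +11·10° lat → SW at lon 140°, lat 20°.
Cell spans 20° lon × 10° lat.
south 20.0, north 30.0.

20.0, 30.0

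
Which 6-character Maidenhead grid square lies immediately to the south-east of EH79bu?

EH79ct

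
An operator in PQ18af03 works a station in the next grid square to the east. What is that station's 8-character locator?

PQ18af13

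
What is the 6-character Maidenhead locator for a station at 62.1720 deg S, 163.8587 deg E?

Shift to the Maidenhead origin (180°W, 90°S): lon 343.8587, lat 27.8280.
Field: lon ⌊343.8587/20⌋ = 17 → R; lat ⌊27.8280/10⌋ = 2 → C.
Square: lon ⌊3.8587/2⌋ = 1; lat ⌊7.8280/1⌋ = 7.
Subsquare: lon ⌊1.8587/0.0833333⌋ = 22 → w; lat ⌊0.8280/0.0416667⌋ = 19 → t.

RC17wt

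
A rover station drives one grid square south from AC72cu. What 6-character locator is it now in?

AC72ct

Latitude subsquare u = 20; −1 → 19 = t.
The longitude characters are unchanged.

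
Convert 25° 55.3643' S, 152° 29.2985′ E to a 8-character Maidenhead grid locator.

QG64fb88

Offset from 180°W / 90°S: lon 332.48831°, lat 64.07726°.
Field (20°×10°, letters A–R): 332.48831/20 → 16 → Q, 64.07726/10 → 6 → G; chars QG.
Square (2°×1°, digits 0–9): 12.48831/2 → 6, 4.07726/1 → 4; chars 64.
Subsquare (5′×2.5′, letters a–x): 0.48831/0.0833333 → 5 → f, 0.07726/0.0416667 → 1 → b; chars fb.
Extended square (30″×15″, digits 0–9): 0.07164/0.00833333 → 8, 0.03559/0.00416667 → 8; chars 88.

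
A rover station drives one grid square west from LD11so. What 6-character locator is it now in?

Longitude subsquare s = 18; −1 → 17 = r.
The latitude characters are unchanged.

LD11ro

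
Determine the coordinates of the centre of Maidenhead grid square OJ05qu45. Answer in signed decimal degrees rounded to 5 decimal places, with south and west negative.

5.85625, 101.37083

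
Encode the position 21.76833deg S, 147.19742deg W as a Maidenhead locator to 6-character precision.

BG68jf

Offset from 180°W / 90°S: lon 32.8026°, lat 68.2317°.
Field (20°×10°, letters A–R): lon ⌊32.8026/20⌋ = 1 → B; lat ⌊68.2317/10⌋ = 6 → G.
Square (2°×1°, digits 0–9): lon ⌊12.8026/2⌋ = 6; lat ⌊8.2317/1⌋ = 8.
Subsquare (5′×2.5′, letters a–x): lon ⌊0.8026/0.0833333⌋ = 9 → j; lat ⌊0.2317/0.0416667⌋ = 5 → f.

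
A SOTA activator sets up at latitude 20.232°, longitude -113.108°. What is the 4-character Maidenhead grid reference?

Offset from 180°W / 90°S: lon 66.89°, lat 110.23°.
Field: 66.89/20 → 3 → D, 110.23/10 → 11 → L; chars DL.
Square: 6.89/2 → 3, 0.23/1 → 0; chars 30.

DL30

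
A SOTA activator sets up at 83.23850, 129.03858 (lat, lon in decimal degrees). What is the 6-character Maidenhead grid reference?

PR43mf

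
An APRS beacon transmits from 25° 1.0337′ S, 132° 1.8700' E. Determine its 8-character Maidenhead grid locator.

PG64ax35

Add 180° to longitude and 90° to latitude: 312.03117, 64.98277.
Field: lon ⌊312.03117/20⌋ = 15 → P; lat ⌊64.98277/10⌋ = 6 → G.
Square: lon ⌊12.03117/2⌋ = 6; lat ⌊4.98277/1⌋ = 4.
Subsquare: lon ⌊0.03117/0.0833333⌋ = 0 → a; lat ⌊0.98277/0.0416667⌋ = 23 → x.
Extended square: lon ⌊0.03117/0.00833333⌋ = 3; lat ⌊0.02444/0.00416667⌋ = 5.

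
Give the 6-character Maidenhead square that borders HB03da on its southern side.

HB02dx

Latitude subsquare a = 0; −1 → -1, wraps to 23 = x, carry into square.
Latitude square 3; −1 → 2.
The longitude characters are unchanged.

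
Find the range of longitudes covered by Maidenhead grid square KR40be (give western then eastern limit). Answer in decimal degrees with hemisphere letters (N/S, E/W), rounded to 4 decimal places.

28.0833° E, 28.1667° E

Field K=10, R=17: +10·20° lon, +17·10° lat → SW at lon 20°, lat 80°.
Square 4, 0: +4·2° lon, +0·1° lat → SW at lon 28°, lat 80°.
Subsquare b=1, e=4: +1·0.0833333° lon, +4·0.0416667° lat → SW at lon 28.0833°, lat 80.1667°.
Cell spans 0.0833333° lon × 0.0416667° lat.
west 28.0833° E, east 28.1667° E.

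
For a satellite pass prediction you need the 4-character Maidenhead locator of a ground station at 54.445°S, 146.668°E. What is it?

QD35

Shift to the Maidenhead origin (180°W, 90°S): lon 326.67, lat 35.55.
Field (20°×10°, letters A–R): 326.67/20 → 16 → Q, 35.55/10 → 3 → D; chars QD.
Square (2°×1°, digits 0–9): 6.67/2 → 3, 5.55/1 → 5; chars 35.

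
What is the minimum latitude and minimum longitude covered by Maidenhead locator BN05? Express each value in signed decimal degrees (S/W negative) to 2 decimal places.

Field B=1, N=13: +1·20° lon, +13·10° lat → SW at lon -160°, lat 40°.
Square 0, 5: +0·2° lon, +5·1° lat → SW at lon -160°, lat 45°.
latitude 45.00, longitude -160.00.

45.00, -160.00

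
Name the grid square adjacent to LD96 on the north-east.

Longitude square 9; +1 → 10, wraps to 0, carry into field.
Longitude field L = 11; +1 → 12 = M.
Latitude square 6; +1 → 7.

MD07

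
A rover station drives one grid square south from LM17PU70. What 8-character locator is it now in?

LM17pt79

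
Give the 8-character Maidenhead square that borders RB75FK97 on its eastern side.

RB75gk07

Longitude extended square 9; +1 → 10, wraps to 0, carry into subsquare.
Longitude subsquare f = 5; +1 → 6 = g.
The latitude characters are unchanged.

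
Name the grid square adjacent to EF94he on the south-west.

Longitude subsquare h = 7; −1 → 6 = g.
Latitude subsquare e = 4; −1 → 3 = d.

EF94gd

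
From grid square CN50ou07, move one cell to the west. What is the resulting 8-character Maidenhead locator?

CN50nu97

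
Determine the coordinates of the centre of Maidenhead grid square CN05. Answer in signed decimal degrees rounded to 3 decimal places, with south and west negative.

45.500, -139.000

Field C=2, N=13: +2·20° lon, +13·10° lat → SW at lon -140°, lat 40°.
Square 0, 5: +0·2° lon, +5·1° lat → SW at lon -140°, lat 45°.
Cell spans 2° lon × 1° lat. Centre is SW corner plus half of each.
latitude 45.500, longitude -139.000.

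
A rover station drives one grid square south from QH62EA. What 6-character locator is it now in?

QH61ex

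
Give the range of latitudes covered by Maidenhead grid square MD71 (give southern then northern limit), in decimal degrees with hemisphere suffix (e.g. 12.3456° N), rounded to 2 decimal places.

59.00° S, 58.00° S

Field M=12, D=3: +12·20° lon, +3·10° lat → SW at lon 60°, lat -60°.
Square 7, 1: +7·2° lon, +1·1° lat → SW at lon 74°, lat -59°.
Cell spans 2° lon × 1° lat.
south 59.00° S, north 58.00° S.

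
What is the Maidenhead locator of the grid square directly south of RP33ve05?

RP33ve04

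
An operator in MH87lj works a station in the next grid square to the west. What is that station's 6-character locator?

Longitude subsquare l = 11; −1 → 10 = k.
The latitude characters are unchanged.

MH87kj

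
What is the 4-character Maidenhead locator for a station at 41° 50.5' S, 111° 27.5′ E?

OE58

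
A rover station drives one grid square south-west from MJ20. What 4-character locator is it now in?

MI19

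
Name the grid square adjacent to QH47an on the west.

QH37xn

Longitude subsquare a = 0; −1 → -1, wraps to 23 = x, carry into square.
Longitude square 4; −1 → 3.
The latitude characters are unchanged.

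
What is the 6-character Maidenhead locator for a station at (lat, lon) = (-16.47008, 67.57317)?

MH33sm

Shift to the Maidenhead origin (180°W, 90°S): lon 247.5732, lat 73.5299.
Field: 247.5732/20 → 12 → M, 73.5299/10 → 7 → H; chars MH.
Square: 7.5732/2 → 3, 3.5299/1 → 3; chars 33.
Subsquare: 1.5732/0.0833333 → 18 → s, 0.5299/0.0416667 → 12 → m; chars sm.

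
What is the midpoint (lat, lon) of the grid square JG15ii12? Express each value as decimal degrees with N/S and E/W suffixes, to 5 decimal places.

24.65625° S, 2.67917° E

Field J=9, G=6: +9·20° lon, +6·10° lat → SW at lon 0°, lat -30°.
Square 1, 5: +1·2° lon, +5·1° lat → SW at lon 2°, lat -25°.
Subsquare i=8, i=8: +8·0.0833333° lon, +8·0.0416667° lat → SW at lon 2.66667°, lat -24.6667°.
Extended square 1, 2: +1·0.00833333° lon, +2·0.00416667° lat → SW at lon 2.675°, lat -24.6583°.
Cell spans 0.00833333° lon × 0.00416667° lat. Centre is SW corner plus half of each.
latitude 24.65625° S, longitude 2.67917° E.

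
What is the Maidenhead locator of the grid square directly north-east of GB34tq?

GB34ur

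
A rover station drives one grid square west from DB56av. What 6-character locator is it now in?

DB46xv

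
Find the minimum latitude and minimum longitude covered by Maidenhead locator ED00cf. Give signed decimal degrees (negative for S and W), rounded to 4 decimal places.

-59.7917, -99.8333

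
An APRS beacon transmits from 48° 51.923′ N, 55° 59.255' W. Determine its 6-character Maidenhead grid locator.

GN28au

Add 180° to longitude and 90° to latitude: 124.0124, 138.8654.
Field: 124.0124/20 → 6 → G, 138.8654/10 → 13 → N; chars GN.
Square: 4.0124/2 → 2, 8.8654/1 → 8; chars 28.
Subsquare: 0.0124/0.0833333 → 0 → a, 0.8654/0.0416667 → 20 → u; chars au.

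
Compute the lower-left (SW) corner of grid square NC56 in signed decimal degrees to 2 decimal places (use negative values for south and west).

-64.00, 90.00

Field N=13, C=2: +13·20° lon, +2·10° lat → SW at lon 80°, lat -70°.
Square 5, 6: +5·2° lon, +6·1° lat → SW at lon 90°, lat -64°.
latitude -64.00, longitude 90.00.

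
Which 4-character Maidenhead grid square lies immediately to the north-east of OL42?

Longitude square 4; +1 → 5.
Latitude square 2; +1 → 3.

OL53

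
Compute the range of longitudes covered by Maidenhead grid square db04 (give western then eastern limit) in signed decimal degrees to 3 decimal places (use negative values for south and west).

-120.000, -118.000

Field D=3, B=1: +3·20° lon, +1·10° lat → SW at lon -120°, lat -80°.
Square 0, 4: +0·2° lon, +4·1° lat → SW at lon -120°, lat -76°.
Cell spans 2° lon × 1° lat.
west -120.000, east -118.000.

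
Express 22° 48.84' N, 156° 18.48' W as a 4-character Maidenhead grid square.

Add 180° to longitude and 90° to latitude: 23.69, 112.81.
Field (20°×10°, letters A–R): lon ⌊23.69/20⌋ = 1 → B; lat ⌊112.81/10⌋ = 11 → L.
Square (2°×1°, digits 0–9): lon ⌊3.69/2⌋ = 1; lat ⌊2.81/1⌋ = 2.

BL12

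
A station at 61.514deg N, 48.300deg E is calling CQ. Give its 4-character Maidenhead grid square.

LP41

Shift to the Maidenhead origin (180°W, 90°S): lon 228.30, lat 151.51.
Field: 228.30/20 → 11 → L, 151.51/10 → 15 → P; chars LP.
Square: 8.30/2 → 4, 1.51/1 → 1; chars 41.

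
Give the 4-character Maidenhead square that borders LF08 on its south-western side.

KF97

Longitude square 0; −1 → -1, wraps to 9, carry into field.
Longitude field L = 11; −1 → 10 = K.
Latitude square 8; −1 → 7.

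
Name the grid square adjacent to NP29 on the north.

NQ20

Latitude square 9; +1 → 10, wraps to 0, carry into field.
Latitude field P = 15; +1 → 16 = Q.
The longitude characters are unchanged.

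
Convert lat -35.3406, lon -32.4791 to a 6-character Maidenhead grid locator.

HF34sp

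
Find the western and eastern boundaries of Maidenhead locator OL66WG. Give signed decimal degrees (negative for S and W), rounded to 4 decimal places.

Field O=14, L=11: +14·20° lon, +11·10° lat → SW at lon 100°, lat 20°.
Square 6, 6: +6·2° lon, +6·1° lat → SW at lon 112°, lat 26°.
Subsquare w=22, g=6: +22·0.0833333° lon, +6·0.0416667° lat → SW at lon 113.833°, lat 26.25°.
Cell spans 0.0833333° lon × 0.0416667° lat.
west 113.8333, east 113.9167.

113.8333, 113.9167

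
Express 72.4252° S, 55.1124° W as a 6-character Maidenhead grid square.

Offset from 180°W / 90°S: lon 124.8876°, lat 17.5748°.
Field: 124.8876/20 → 6 → G, 17.5748/10 → 1 → B; chars GB.
Square: 4.8876/2 → 2, 7.5748/1 → 7; chars 27.
Subsquare: 0.8876/0.0833333 → 10 → k, 0.5748/0.0416667 → 13 → n; chars kn.

GB27kn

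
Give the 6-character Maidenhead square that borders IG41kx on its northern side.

IG42ka

Latitude subsquare x = 23; +1 → 24, wraps to 0 = a, carry into square.
Latitude square 1; +1 → 2.
The longitude characters are unchanged.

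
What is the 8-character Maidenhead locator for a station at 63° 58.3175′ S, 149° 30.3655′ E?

QC46sa06

Add 180° to longitude and 90° to latitude: 329.50609, 26.02804.
Field: lon ⌊329.50609/20⌋ = 16 → Q; lat ⌊26.02804/10⌋ = 2 → C.
Square: lon ⌊9.50609/2⌋ = 4; lat ⌊6.02804/1⌋ = 6.
Subsquare: lon ⌊1.50609/0.0833333⌋ = 18 → s; lat ⌊0.02804/0.0416667⌋ = 0 → a.
Extended square: lon ⌊0.00609/0.00833333⌋ = 0; lat ⌊0.02804/0.00416667⌋ = 6.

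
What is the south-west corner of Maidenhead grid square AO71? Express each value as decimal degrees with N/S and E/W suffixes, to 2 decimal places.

Field A=0, O=14: +0·20° lon, +14·10° lat → SW at lon -180°, lat 50°.
Square 7, 1: +7·2° lon, +1·1° lat → SW at lon -166°, lat 51°.
latitude 51.00° N, longitude 166.00° W.

51.00° N, 166.00° W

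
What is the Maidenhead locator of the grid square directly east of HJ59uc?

HJ59vc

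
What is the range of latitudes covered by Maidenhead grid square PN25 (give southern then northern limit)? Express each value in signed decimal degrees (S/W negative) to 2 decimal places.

Field P=15, N=13: +15·20° lon, +13·10° lat → SW at lon 120°, lat 40°.
Square 2, 5: +2·2° lon, +5·1° lat → SW at lon 124°, lat 45°.
Cell spans 2° lon × 1° lat.
south 45.00, north 46.00.

45.00, 46.00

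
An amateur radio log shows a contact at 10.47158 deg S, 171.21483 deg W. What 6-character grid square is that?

AH49jm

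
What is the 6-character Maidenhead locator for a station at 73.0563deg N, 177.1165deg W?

AQ13kb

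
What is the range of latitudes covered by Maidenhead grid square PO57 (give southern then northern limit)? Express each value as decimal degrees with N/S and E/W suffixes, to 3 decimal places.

Field P=15, O=14: +15·20° lon, +14·10° lat → SW at lon 120°, lat 50°.
Square 5, 7: +5·2° lon, +7·1° lat → SW at lon 130°, lat 57°.
Cell spans 2° lon × 1° lat.
south 57.000° N, north 58.000° N.

57.000° N, 58.000° N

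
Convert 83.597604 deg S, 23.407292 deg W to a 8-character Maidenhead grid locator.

HA86hj16

Add 180° to longitude and 90° to latitude: 156.59271, 6.40240.
Field: 156.59271/20 → 7 → H, 6.40240/10 → 0 → A; chars HA.
Square: 16.59271/2 → 8, 6.40240/1 → 6; chars 86.
Subsquare: 0.59271/0.0833333 → 7 → h, 0.40240/0.0416667 → 9 → j; chars hj.
Extended square: 0.00937/0.00833333 → 1, 0.02740/0.00416667 → 6; chars 16.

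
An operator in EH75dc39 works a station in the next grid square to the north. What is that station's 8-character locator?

EH75dd30

Latitude extended square 9; +1 → 10, wraps to 0, carry into subsquare.
Latitude subsquare c = 2; +1 → 3 = d.
The longitude characters are unchanged.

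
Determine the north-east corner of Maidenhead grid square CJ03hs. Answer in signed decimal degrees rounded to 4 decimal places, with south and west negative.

Field C=2, J=9: +2·20° lon, +9·10° lat → SW at lon -140°, lat 0°.
Square 0, 3: +0·2° lon, +3·1° lat → SW at lon -140°, lat 3°.
Subsquare h=7, s=18: +7·0.0833333° lon, +18·0.0416667° lat → SW at lon -139.417°, lat 3.75°.
Cell spans 0.0833333° lon × 0.0416667° lat. NE corner is SW corner plus one full cell.
latitude 3.7917, longitude -139.3333.

3.7917, -139.3333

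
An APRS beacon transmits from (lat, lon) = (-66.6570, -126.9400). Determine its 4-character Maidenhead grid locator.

CC63

Shift to the Maidenhead origin (180°W, 90°S): lon 53.06, lat 23.34.
Field: lon ⌊53.06/20⌋ = 2 → C; lat ⌊23.34/10⌋ = 2 → C.
Square: lon ⌊13.06/2⌋ = 6; lat ⌊3.34/1⌋ = 3.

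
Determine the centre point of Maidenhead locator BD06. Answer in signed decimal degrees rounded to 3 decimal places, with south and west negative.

-53.500, -159.000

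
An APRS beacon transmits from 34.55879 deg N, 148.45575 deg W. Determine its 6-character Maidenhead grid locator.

BM54sn

Shift to the Maidenhead origin (180°W, 90°S): lon 31.5443, lat 124.5588.
Field: lon ⌊31.5443/20⌋ = 1 → B; lat ⌊124.5588/10⌋ = 12 → M.
Square: lon ⌊11.5443/2⌋ = 5; lat ⌊4.5588/1⌋ = 4.
Subsquare: lon ⌊1.5443/0.0833333⌋ = 18 → s; lat ⌊0.5588/0.0416667⌋ = 13 → n.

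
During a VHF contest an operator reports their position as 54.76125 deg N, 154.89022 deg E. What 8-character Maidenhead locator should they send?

QO74ks62

Offset from 180°W / 90°S: lon 334.89022°, lat 144.76125°.
Field: 334.89022/20 → 16 → Q, 144.76125/10 → 14 → O; chars QO.
Square: 14.89022/2 → 7, 4.76125/1 → 4; chars 74.
Subsquare: 0.89022/0.0833333 → 10 → k, 0.76125/0.0416667 → 18 → s; chars ks.
Extended square: 0.05689/0.00833333 → 6, 0.01125/0.00416667 → 2; chars 62.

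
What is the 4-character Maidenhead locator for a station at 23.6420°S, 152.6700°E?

Add 180° to longitude and 90° to latitude: 332.67, 66.36.
Field (20°×10°, letters A–R): lon ⌊332.67/20⌋ = 16 → Q; lat ⌊66.36/10⌋ = 6 → G.
Square (2°×1°, digits 0–9): lon ⌊12.67/2⌋ = 6; lat ⌊6.36/1⌋ = 6.

QG66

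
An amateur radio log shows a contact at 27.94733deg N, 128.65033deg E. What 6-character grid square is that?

PL47hw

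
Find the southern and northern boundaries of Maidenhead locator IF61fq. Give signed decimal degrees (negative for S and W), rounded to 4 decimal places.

Field I=8, F=5: +8·20° lon, +5·10° lat → SW at lon -20°, lat -40°.
Square 6, 1: +6·2° lon, +1·1° lat → SW at lon -8°, lat -39°.
Subsquare f=5, q=16: +5·0.0833333° lon, +16·0.0416667° lat → SW at lon -7.58333°, lat -38.3333°.
Cell spans 0.0833333° lon × 0.0416667° lat.
south -38.3333, north -38.2917.

-38.3333, -38.2917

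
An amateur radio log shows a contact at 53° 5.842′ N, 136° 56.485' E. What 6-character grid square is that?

Add 180° to longitude and 90° to latitude: 316.9414, 143.0974.
Field: lon ⌊316.9414/20⌋ = 15 → P; lat ⌊143.0974/10⌋ = 14 → O.
Square: lon ⌊16.9414/2⌋ = 8; lat ⌊3.0974/1⌋ = 3.
Subsquare: lon ⌊0.9414/0.0833333⌋ = 11 → l; lat ⌊0.0974/0.0416667⌋ = 2 → c.

PO83lc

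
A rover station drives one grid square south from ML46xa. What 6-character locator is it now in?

Latitude subsquare a = 0; −1 → -1, wraps to 23 = x, carry into square.
Latitude square 6; −1 → 5.
The longitude characters are unchanged.

ML45xx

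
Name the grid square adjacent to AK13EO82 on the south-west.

Longitude extended square 8; −1 → 7.
Latitude extended square 2; −1 → 1.

AK13eo71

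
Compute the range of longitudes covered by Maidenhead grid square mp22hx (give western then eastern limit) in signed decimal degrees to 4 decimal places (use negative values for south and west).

64.5833, 64.6667

Field M=12, P=15: +12·20° lon, +15·10° lat → SW at lon 60°, lat 60°.
Square 2, 2: +2·2° lon, +2·1° lat → SW at lon 64°, lat 62°.
Subsquare h=7, x=23: +7·0.0833333° lon, +23·0.0416667° lat → SW at lon 64.5833°, lat 62.9583°.
Cell spans 0.0833333° lon × 0.0416667° lat.
west 64.5833, east 64.6667.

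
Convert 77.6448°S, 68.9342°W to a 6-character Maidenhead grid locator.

FB52mi

Shift to the Maidenhead origin (180°W, 90°S): lon 111.0658, lat 12.3552.
Field: lon ⌊111.0658/20⌋ = 5 → F; lat ⌊12.3552/10⌋ = 1 → B.
Square: lon ⌊11.0658/2⌋ = 5; lat ⌊2.3552/1⌋ = 2.
Subsquare: lon ⌊1.0658/0.0833333⌋ = 12 → m; lat ⌊0.3552/0.0416667⌋ = 8 → i.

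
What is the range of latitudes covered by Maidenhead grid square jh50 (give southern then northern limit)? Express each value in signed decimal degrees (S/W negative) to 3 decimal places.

-20.000, -19.000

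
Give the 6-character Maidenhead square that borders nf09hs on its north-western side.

Longitude subsquare h = 7; −1 → 6 = g.
Latitude subsquare s = 18; +1 → 19 = t.

NF09gt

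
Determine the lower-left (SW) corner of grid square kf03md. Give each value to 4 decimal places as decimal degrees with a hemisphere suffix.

36.8750° S, 21.0000° E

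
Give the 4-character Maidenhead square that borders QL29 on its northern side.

Latitude square 9; +1 → 10, wraps to 0, carry into field.
Latitude field L = 11; +1 → 12 = M.
The longitude characters are unchanged.

QM20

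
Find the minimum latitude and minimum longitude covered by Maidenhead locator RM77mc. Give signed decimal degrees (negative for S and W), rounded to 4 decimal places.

37.0833, 175.0000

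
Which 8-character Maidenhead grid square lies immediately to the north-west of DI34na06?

Longitude extended square 0; −1 → -1, wraps to 9, carry into subsquare.
Longitude subsquare n = 13; −1 → 12 = m.
Latitude extended square 6; +1 → 7.

DI34ma97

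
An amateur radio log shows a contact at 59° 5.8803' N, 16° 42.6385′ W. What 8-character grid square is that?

IO19pc43

Offset from 180°W / 90°S: lon 163.28936°, lat 149.09801°.
Field: 163.28936/20 → 8 → I, 149.09801/10 → 14 → O; chars IO.
Square: 3.28936/2 → 1, 9.09801/1 → 9; chars 19.
Subsquare: 1.28936/0.0833333 → 15 → p, 0.09801/0.0416667 → 2 → c; chars pc.
Extended square: 0.03936/0.00833333 → 4, 0.01467/0.00416667 → 3; chars 43.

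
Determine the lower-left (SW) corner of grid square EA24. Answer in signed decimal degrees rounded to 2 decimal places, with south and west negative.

Field E=4, A=0: +4·20° lon, +0·10° lat → SW at lon -100°, lat -90°.
Square 2, 4: +2·2° lon, +4·1° lat → SW at lon -96°, lat -86°.
latitude -86.00, longitude -96.00.

-86.00, -96.00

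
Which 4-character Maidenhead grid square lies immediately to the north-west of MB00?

LB91

Longitude square 0; −1 → -1, wraps to 9, carry into field.
Longitude field M = 12; −1 → 11 = L.
Latitude square 0; +1 → 1.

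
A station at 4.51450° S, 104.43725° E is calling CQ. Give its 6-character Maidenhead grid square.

OI25fl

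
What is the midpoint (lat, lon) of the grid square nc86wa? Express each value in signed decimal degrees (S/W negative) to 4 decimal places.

-63.9792, 97.8750

Field N=13, C=2: +13·20° lon, +2·10° lat → SW at lon 80°, lat -70°.
Square 8, 6: +8·2° lon, +6·1° lat → SW at lon 96°, lat -64°.
Subsquare w=22, a=0: +22·0.0833333° lon, +0·0.0416667° lat → SW at lon 97.8333°, lat -64°.
Cell spans 0.0833333° lon × 0.0416667° lat. Centre is SW corner plus half of each.
latitude -63.9792, longitude 97.8750.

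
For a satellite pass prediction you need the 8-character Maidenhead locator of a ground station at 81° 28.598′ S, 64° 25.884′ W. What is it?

FA78sm85

Offset from 180°W / 90°S: lon 115.56860°, lat 8.52337°.
Field: 115.56860/20 → 5 → F, 8.52337/10 → 0 → A; chars FA.
Square: 15.56860/2 → 7, 8.52337/1 → 8; chars 78.
Subsquare: 1.56860/0.0833333 → 18 → s, 0.52337/0.0416667 → 12 → m; chars sm.
Extended square: 0.06860/0.00833333 → 8, 0.02337/0.00416667 → 5; chars 85.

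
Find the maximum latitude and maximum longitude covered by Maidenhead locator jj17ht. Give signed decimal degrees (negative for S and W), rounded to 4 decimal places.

7.8333, 2.6667

Field J=9, J=9: +9·20° lon, +9·10° lat → SW at lon 0°, lat 0°.
Square 1, 7: +1·2° lon, +7·1° lat → SW at lon 2°, lat 7°.
Subsquare h=7, t=19: +7·0.0833333° lon, +19·0.0416667° lat → SW at lon 2.58333°, lat 7.79167°.
Cell spans 0.0833333° lon × 0.0416667° lat. NE corner is SW corner plus one full cell.
latitude 7.8333, longitude 2.6667.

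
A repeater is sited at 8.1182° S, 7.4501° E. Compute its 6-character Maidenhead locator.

Offset from 180°W / 90°S: lon 187.4501°, lat 81.8818°.
Field (20°×10°, letters A–R): 187.4501/20 → 9 → J, 81.8818/10 → 8 → I; chars JI.
Square (2°×1°, digits 0–9): 7.4501/2 → 3, 1.8818/1 → 1; chars 31.
Subsquare (5′×2.5′, letters a–x): 1.4501/0.0833333 → 17 → r, 0.8818/0.0416667 → 21 → v; chars rv.

JI31rv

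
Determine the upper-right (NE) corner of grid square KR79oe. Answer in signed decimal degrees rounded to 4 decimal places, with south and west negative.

89.2083, 35.2500

Field K=10, R=17: +10·20° lon, +17·10° lat → SW at lon 20°, lat 80°.
Square 7, 9: +7·2° lon, +9·1° lat → SW at lon 34°, lat 89°.
Subsquare o=14, e=4: +14·0.0833333° lon, +4·0.0416667° lat → SW at lon 35.1667°, lat 89.1667°.
Cell spans 0.0833333° lon × 0.0416667° lat. NE corner is SW corner plus one full cell.
latitude 89.2083, longitude 35.2500.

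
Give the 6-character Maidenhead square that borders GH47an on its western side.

GH37xn

Longitude subsquare a = 0; −1 → -1, wraps to 23 = x, carry into square.
Longitude square 4; −1 → 3.
The latitude characters are unchanged.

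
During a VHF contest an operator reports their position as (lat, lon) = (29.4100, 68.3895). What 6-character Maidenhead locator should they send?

ML49ej

Shift to the Maidenhead origin (180°W, 90°S): lon 248.3895, lat 119.4100.
Field: 248.3895/20 → 12 → M, 119.4100/10 → 11 → L; chars ML.
Square: 8.3895/2 → 4, 9.4100/1 → 9; chars 49.
Subsquare: 0.3895/0.0833333 → 4 → e, 0.4100/0.0416667 → 9 → j; chars ej.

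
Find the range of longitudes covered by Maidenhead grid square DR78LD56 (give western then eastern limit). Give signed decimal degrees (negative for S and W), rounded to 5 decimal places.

-105.04167, -105.03333

Field D=3, R=17: +3·20° lon, +17·10° lat → SW at lon -120°, lat 80°.
Square 7, 8: +7·2° lon, +8·1° lat → SW at lon -106°, lat 88°.
Subsquare l=11, d=3: +11·0.0833333° lon, +3·0.0416667° lat → SW at lon -105.083°, lat 88.125°.
Extended square 5, 6: +5·0.00833333° lon, +6·0.00416667° lat → SW at lon -105.042°, lat 88.15°.
Cell spans 0.00833333° lon × 0.00416667° lat.
west -105.04167, east -105.03333.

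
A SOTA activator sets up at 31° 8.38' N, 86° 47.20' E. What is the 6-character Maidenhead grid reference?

NM31jd

Add 180° to longitude and 90° to latitude: 266.7867, 121.1397.
Field: lon ⌊266.7867/20⌋ = 13 → N; lat ⌊121.1397/10⌋ = 12 → M.
Square: lon ⌊6.7867/2⌋ = 3; lat ⌊1.1397/1⌋ = 1.
Subsquare: lon ⌊0.7867/0.0833333⌋ = 9 → j; lat ⌊0.1397/0.0416667⌋ = 3 → d.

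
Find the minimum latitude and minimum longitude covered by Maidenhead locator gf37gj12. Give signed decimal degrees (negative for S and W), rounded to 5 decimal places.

-32.61667, -53.49167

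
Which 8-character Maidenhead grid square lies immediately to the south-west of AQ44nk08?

AQ44mk97

Longitude extended square 0; −1 → -1, wraps to 9, carry into subsquare.
Longitude subsquare n = 13; −1 → 12 = m.
Latitude extended square 8; −1 → 7.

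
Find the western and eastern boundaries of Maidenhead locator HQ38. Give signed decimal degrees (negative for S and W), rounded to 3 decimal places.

Field H=7, Q=16: +7·20° lon, +16·10° lat → SW at lon -40°, lat 70°.
Square 3, 8: +3·2° lon, +8·1° lat → SW at lon -34°, lat 78°.
Cell spans 2° lon × 1° lat.
west -34.000, east -32.000.

-34.000, -32.000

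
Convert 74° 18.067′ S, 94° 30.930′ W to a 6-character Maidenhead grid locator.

EB25rq

Offset from 180°W / 90°S: lon 85.4845°, lat 15.6989°.
Field: 85.4845/20 → 4 → E, 15.6989/10 → 1 → B; chars EB.
Square: 5.4845/2 → 2, 5.6989/1 → 5; chars 25.
Subsquare: 1.4845/0.0833333 → 17 → r, 0.6989/0.0416667 → 16 → q; chars rq.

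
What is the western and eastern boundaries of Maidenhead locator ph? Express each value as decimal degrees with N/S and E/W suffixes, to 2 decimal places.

120.00° E, 140.00° E

Field P=15, H=7: +15·20° lon, +7·10° lat → SW at lon 120°, lat -20°.
Cell spans 20° lon × 10° lat.
west 120.00° E, east 140.00° E.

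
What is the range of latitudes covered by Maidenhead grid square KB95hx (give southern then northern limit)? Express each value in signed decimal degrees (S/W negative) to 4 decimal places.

-74.0417, -74.0000

Field K=10, B=1: +10·20° lon, +1·10° lat → SW at lon 20°, lat -80°.
Square 9, 5: +9·2° lon, +5·1° lat → SW at lon 38°, lat -75°.
Subsquare h=7, x=23: +7·0.0833333° lon, +23·0.0416667° lat → SW at lon 38.5833°, lat -74.0417°.
Cell spans 0.0833333° lon × 0.0416667° lat.
south -74.0417, north -74.0000.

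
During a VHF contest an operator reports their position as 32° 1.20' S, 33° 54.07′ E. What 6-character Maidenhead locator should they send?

Offset from 180°W / 90°S: lon 213.9012°, lat 57.9800°.
Field: 213.9012/20 → 10 → K, 57.9800/10 → 5 → F; chars KF.
Square: 13.9012/2 → 6, 7.9800/1 → 7; chars 67.
Subsquare: 1.9012/0.0833333 → 22 → w, 0.9800/0.0416667 → 23 → x; chars wx.

KF67wx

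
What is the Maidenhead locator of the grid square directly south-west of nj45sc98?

Longitude extended square 9; −1 → 8.
Latitude extended square 8; −1 → 7.

NJ45sc87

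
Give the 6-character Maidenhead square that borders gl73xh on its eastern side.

GL83ah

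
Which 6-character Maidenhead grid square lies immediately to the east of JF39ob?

JF39pb

Longitude subsquare o = 14; +1 → 15 = p.
The latitude characters are unchanged.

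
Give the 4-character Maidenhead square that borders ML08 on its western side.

LL98

Longitude square 0; −1 → -1, wraps to 9, carry into field.
Longitude field M = 12; −1 → 11 = L.
The latitude characters are unchanged.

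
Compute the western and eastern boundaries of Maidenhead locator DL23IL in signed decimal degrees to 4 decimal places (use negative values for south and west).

-115.3333, -115.2500

Field D=3, L=11: +3·20° lon, +11·10° lat → SW at lon -120°, lat 20°.
Square 2, 3: +2·2° lon, +3·1° lat → SW at lon -116°, lat 23°.
Subsquare i=8, l=11: +8·0.0833333° lon, +11·0.0416667° lat → SW at lon -115.333°, lat 23.4583°.
Cell spans 0.0833333° lon × 0.0416667° lat.
west -115.3333, east -115.2500.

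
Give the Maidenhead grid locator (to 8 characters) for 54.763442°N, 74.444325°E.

MO74fs33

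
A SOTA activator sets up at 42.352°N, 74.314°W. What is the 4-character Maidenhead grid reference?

FN22

Add 180° to longitude and 90° to latitude: 105.69, 132.35.
Field: lon ⌊105.69/20⌋ = 5 → F; lat ⌊132.35/10⌋ = 13 → N.
Square: lon ⌊5.69/2⌋ = 2; lat ⌊2.35/1⌋ = 2.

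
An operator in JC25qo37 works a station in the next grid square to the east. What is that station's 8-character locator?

JC25qo47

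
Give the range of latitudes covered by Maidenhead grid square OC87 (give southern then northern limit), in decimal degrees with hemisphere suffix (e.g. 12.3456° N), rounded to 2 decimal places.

Field O=14, C=2: +14·20° lon, +2·10° lat → SW at lon 100°, lat -70°.
Square 8, 7: +8·2° lon, +7·1° lat → SW at lon 116°, lat -63°.
Cell spans 2° lon × 1° lat.
south 63.00° S, north 62.00° S.

63.00° S, 62.00° S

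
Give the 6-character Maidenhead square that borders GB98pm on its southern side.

Latitude subsquare m = 12; −1 → 11 = l.
The longitude characters are unchanged.

GB98pl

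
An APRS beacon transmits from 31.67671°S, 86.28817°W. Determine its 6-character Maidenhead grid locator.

EF68uh

Shift to the Maidenhead origin (180°W, 90°S): lon 93.7118, lat 58.3233.
Field (20°×10°, letters A–R): 93.7118/20 → 4 → E, 58.3233/10 → 5 → F; chars EF.
Square (2°×1°, digits 0–9): 13.7118/2 → 6, 8.3233/1 → 8; chars 68.
Subsquare (5′×2.5′, letters a–x): 1.7118/0.0833333 → 20 → u, 0.3233/0.0416667 → 7 → h; chars uh.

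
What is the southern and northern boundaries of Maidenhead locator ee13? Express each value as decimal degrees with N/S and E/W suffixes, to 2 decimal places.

47.00° S, 46.00° S

Field E=4, E=4: +4·20° lon, +4·10° lat → SW at lon -100°, lat -50°.
Square 1, 3: +1·2° lon, +3·1° lat → SW at lon -98°, lat -47°.
Cell spans 2° lon × 1° lat.
south 47.00° S, north 46.00° S.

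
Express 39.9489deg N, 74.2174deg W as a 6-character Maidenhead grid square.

FM29vw

Shift to the Maidenhead origin (180°W, 90°S): lon 105.7826, lat 129.9489.
Field: lon ⌊105.7826/20⌋ = 5 → F; lat ⌊129.9489/10⌋ = 12 → M.
Square: lon ⌊5.7826/2⌋ = 2; lat ⌊9.9489/1⌋ = 9.
Subsquare: lon ⌊1.7826/0.0833333⌋ = 21 → v; lat ⌊0.9489/0.0416667⌋ = 22 → w.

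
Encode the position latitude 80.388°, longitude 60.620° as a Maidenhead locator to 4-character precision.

MR00

Offset from 180°W / 90°S: lon 240.62°, lat 170.39°.
Field (20°×10°, letters A–R): 240.62/20 → 12 → M, 170.39/10 → 17 → R; chars MR.
Square (2°×1°, digits 0–9): 0.62/2 → 0, 0.39/1 → 0; chars 00.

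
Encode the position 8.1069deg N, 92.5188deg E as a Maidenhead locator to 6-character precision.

NJ68gc

Offset from 180°W / 90°S: lon 272.5188°, lat 98.1069°.
Field: 272.5188/20 → 13 → N, 98.1069/10 → 9 → J; chars NJ.
Square: 12.5188/2 → 6, 8.1069/1 → 8; chars 68.
Subsquare: 0.5188/0.0833333 → 6 → g, 0.1069/0.0416667 → 2 → c; chars gc.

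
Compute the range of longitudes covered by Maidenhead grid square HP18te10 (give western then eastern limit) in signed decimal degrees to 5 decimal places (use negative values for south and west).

-36.40833, -36.40000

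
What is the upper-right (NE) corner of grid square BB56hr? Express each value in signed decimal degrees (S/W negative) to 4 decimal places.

Field B=1, B=1: +1·20° lon, +1·10° lat → SW at lon -160°, lat -80°.
Square 5, 6: +5·2° lon, +6·1° lat → SW at lon -150°, lat -74°.
Subsquare h=7, r=17: +7·0.0833333° lon, +17·0.0416667° lat → SW at lon -149.417°, lat -73.2917°.
Cell spans 0.0833333° lon × 0.0416667° lat. NE corner is SW corner plus one full cell.
latitude -73.2500, longitude -149.3333.

-73.2500, -149.3333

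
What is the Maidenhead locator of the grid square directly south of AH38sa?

AH37sx

Latitude subsquare a = 0; −1 → -1, wraps to 23 = x, carry into square.
Latitude square 8; −1 → 7.
The longitude characters are unchanged.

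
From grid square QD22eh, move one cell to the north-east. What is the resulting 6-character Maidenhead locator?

QD22fi

Longitude subsquare e = 4; +1 → 5 = f.
Latitude subsquare h = 7; +1 → 8 = i.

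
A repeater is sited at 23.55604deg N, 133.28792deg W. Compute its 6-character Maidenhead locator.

Offset from 180°W / 90°S: lon 46.7121°, lat 113.5560°.
Field: lon ⌊46.7121/20⌋ = 2 → C; lat ⌊113.5560/10⌋ = 11 → L.
Square: lon ⌊6.7121/2⌋ = 3; lat ⌊3.5560/1⌋ = 3.
Subsquare: lon ⌊0.7121/0.0833333⌋ = 8 → i; lat ⌊0.5560/0.0416667⌋ = 13 → n.

CL33in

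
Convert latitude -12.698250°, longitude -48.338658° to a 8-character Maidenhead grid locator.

Shift to the Maidenhead origin (180°W, 90°S): lon 131.66134, lat 77.30175.
Field: lon ⌊131.66134/20⌋ = 6 → G; lat ⌊77.30175/10⌋ = 7 → H.
Square: lon ⌊11.66134/2⌋ = 5; lat ⌊7.30175/1⌋ = 7.
Subsquare: lon ⌊1.66134/0.0833333⌋ = 19 → t; lat ⌊0.30175/0.0416667⌋ = 7 → h.
Extended square: lon ⌊0.07801/0.00833333⌋ = 9; lat ⌊0.01008/0.00416667⌋ = 2.

GH57th92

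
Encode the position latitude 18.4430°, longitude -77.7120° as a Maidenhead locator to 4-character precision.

FK18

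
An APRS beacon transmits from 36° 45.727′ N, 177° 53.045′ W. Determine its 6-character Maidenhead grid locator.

Add 180° to longitude and 90° to latitude: 2.1159, 126.7621.
Field: lon ⌊2.1159/20⌋ = 0 → A; lat ⌊126.7621/10⌋ = 12 → M.
Square: lon ⌊2.1159/2⌋ = 1; lat ⌊6.7621/1⌋ = 6.
Subsquare: lon ⌊0.1159/0.0833333⌋ = 1 → b; lat ⌊0.7621/0.0416667⌋ = 18 → s.

AM16bs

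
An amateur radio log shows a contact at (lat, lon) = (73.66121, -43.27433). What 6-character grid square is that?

Shift to the Maidenhead origin (180°W, 90°S): lon 136.7257, lat 163.6612.
Field: lon ⌊136.7257/20⌋ = 6 → G; lat ⌊163.6612/10⌋ = 16 → Q.
Square: lon ⌊16.7257/2⌋ = 8; lat ⌊3.6612/1⌋ = 3.
Subsquare: lon ⌊0.7257/0.0833333⌋ = 8 → i; lat ⌊0.6612/0.0416667⌋ = 15 → p.

GQ83ip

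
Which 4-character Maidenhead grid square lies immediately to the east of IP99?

Longitude square 9; +1 → 10, wraps to 0, carry into field.
Longitude field I = 8; +1 → 9 = J.
The latitude characters are unchanged.

JP09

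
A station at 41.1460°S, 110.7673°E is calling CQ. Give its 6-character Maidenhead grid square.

OE58ju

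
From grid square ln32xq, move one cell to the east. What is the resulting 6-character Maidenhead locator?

LN42aq

Longitude subsquare x = 23; +1 → 24, wraps to 0 = a, carry into square.
Longitude square 3; +1 → 4.
The latitude characters are unchanged.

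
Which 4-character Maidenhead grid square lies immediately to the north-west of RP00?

Longitude square 0; −1 → -1, wraps to 9, carry into field.
Longitude field R = 17; −1 → 16 = Q.
Latitude square 0; +1 → 1.

QP91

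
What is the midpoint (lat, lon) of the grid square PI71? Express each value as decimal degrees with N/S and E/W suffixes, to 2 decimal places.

8.50° S, 135.00° E

Field P=15, I=8: +15·20° lon, +8·10° lat → SW at lon 120°, lat -10°.
Square 7, 1: +7·2° lon, +1·1° lat → SW at lon 134°, lat -9°.
Cell spans 2° lon × 1° lat. Centre is SW corner plus half of each.
latitude 8.50° S, longitude 135.00° E.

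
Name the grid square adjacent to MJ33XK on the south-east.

MJ43aj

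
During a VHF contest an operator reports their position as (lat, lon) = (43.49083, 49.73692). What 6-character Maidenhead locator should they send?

LN43ul

Offset from 180°W / 90°S: lon 229.7369°, lat 133.4908°.
Field: lon ⌊229.7369/20⌋ = 11 → L; lat ⌊133.4908/10⌋ = 13 → N.
Square: lon ⌊9.7369/2⌋ = 4; lat ⌊3.4908/1⌋ = 3.
Subsquare: lon ⌊1.7369/0.0833333⌋ = 20 → u; lat ⌊0.4908/0.0416667⌋ = 11 → l.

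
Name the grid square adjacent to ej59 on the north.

EK50

Latitude square 9; +1 → 10, wraps to 0, carry into field.
Latitude field J = 9; +1 → 10 = K.
The longitude characters are unchanged.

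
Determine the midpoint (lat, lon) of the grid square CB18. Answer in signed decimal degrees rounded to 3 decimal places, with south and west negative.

Field C=2, B=1: +2·20° lon, +1·10° lat → SW at lon -140°, lat -80°.
Square 1, 8: +1·2° lon, +8·1° lat → SW at lon -138°, lat -72°.
Cell spans 2° lon × 1° lat. Centre is SW corner plus half of each.
latitude -71.500, longitude -137.000.

-71.500, -137.000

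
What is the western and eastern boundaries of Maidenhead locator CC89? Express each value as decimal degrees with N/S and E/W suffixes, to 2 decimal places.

Field C=2, C=2: +2·20° lon, +2·10° lat → SW at lon -140°, lat -70°.
Square 8, 9: +8·2° lon, +9·1° lat → SW at lon -124°, lat -61°.
Cell spans 2° lon × 1° lat.
west 124.00° W, east 122.00° W.

124.00° W, 122.00° W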